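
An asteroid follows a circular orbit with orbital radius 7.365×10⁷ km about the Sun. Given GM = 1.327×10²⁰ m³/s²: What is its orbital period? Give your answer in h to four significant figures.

T ≈ 3028 h

r = 7.365×10⁷ km = 7.365×10¹⁰ m.
Kepler's third law: T = 2π√(r³/μ) = 2π√((7.365×10¹⁰)³ / 1.327×10²⁰).
r³/μ = 3.011×10¹² s², so T = 2π × 1.735×10⁶ = 1.090×10⁷ s.
Converting: 1.090×10⁷ s ÷ 3600 = 3028 h.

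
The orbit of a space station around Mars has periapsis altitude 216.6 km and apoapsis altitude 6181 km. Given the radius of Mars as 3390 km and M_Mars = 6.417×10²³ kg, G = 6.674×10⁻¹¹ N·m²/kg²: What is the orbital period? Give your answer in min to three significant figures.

T ≈ 271 min

μ = GM = 6.674×10⁻¹¹ × 6.417×10²³ = 4.283×10¹³ m³/s².
r_p = 3390 + 216.6 = 3606.6 km = 3.6066×10⁶ m.
r_a = 3390 + 6181 = 9571.0 km = 9.5710×10⁶ m.
Semi-major axis a = (r_p + r_a)/2 = (3606.6 + 9571.0)/2 = 6588.8 km = 6.589×10⁶ m.
By Kepler's third law T = 2π√(a³/μ) = 2π × 2.584×10³ = 1.624×10⁴ s.
= 270.6 min.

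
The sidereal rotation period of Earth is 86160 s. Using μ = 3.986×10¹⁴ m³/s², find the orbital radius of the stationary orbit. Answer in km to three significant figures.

A synchronous orbit has period T, so by Kepler's third law a = (μT²/4π²)^(1/3).
μT²/4π² = 3.986×10¹⁴ × (8.616×10⁴)² / 39.48 = 7.495×10²² m³.
a = 4.216×10⁷ m = 42163 km.

r_sync ≈ 42200 km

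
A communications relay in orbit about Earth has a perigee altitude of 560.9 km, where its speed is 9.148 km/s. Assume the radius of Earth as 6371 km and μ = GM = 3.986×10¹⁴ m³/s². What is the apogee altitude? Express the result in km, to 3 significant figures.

apogee altitude ≈ 12200 km

r_p = 6371 + 560.9 = 6931.9 km = 6.932×10⁶ m.
Specific energy ε = v²/2 − μ/r = -1.566×10⁷ J/kg, so a = −μ/(2ε) = 1.273×10⁷ m.
The apsides satisfy r_p + r_a = 2a, so the apogee radius is 2a − r_p = 1.852×10⁷ m = 18523 km.
Apogee altitude = 18523 − 6371 = 12152 km.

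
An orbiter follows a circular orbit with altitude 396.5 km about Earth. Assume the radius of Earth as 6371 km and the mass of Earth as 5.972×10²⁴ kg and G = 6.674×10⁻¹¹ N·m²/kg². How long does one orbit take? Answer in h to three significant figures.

T ≈ 1.54 h

μ = GM = 6.674×10⁻¹¹ × 5.972×10²⁴ = 3.986×10¹⁴ m³/s².
r = 6371 + 396.5 = 6767.5 km = 6.7675×10⁶ m.
Kepler's third law: T = 2π√(r³/μ) = 2π√((6.768×10⁶)³ / 3.986×10¹⁴).
r³/μ = 7.776×10⁵ s², so T = 2π × 8.818×10² = 5.541×10³ s.
Converting: 5.541×10³ s ÷ 3600 = 1.539 h.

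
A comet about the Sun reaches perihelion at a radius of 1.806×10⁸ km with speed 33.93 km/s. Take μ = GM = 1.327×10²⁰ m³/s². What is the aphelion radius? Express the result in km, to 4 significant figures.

r_p = 1.806×10¹¹ m.
Specific energy ε = v²/2 − μ/r = -1.592×10⁸ J/kg, so a = −μ/(2ε) = 4.169×10¹¹ m.
The apsides satisfy r_p + r_a = 2a, so the aphelion radius is 2a − r_p = 6.532×10¹¹ m = 6.5320×10⁸ km.

aphelion radius ≈ 6.532×10⁸ km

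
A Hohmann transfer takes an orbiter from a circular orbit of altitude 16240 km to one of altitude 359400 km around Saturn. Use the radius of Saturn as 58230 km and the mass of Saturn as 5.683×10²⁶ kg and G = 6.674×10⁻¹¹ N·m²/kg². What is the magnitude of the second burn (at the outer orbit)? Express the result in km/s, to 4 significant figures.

μ = GM = 6.674×10⁻¹¹ × 5.683×10²⁶ = 3.793×10¹⁶ m³/s².
r₁ = 58230 + 16240 = 74470 km = 7.4470×10⁷ m.
r₂ = 58230 + 359400 = 417630 km = 4.1763×10⁸ m.
Transfer ellipse a_t = (r₁ + r₂)/2 = 2.460×10⁸ m.
At r₁: circular v_c1 = √(μ/r₁) = 22570 m/s; transfer-perikrone v_p = √[μ(2/r₁ − 1/a_t)] = 29400 m/s.
At r₂: circular v_c2 = √(μ/r₂) = 9530 m/s; transfer-apokrone v_a = √[μ(2/r₂ − 1/a_t)] = 5243 m/s.
Δv₂ = v_c2 − v_a = 4287 m/s.
= 4.287 km/s.

Δv ≈ 4.287 km/s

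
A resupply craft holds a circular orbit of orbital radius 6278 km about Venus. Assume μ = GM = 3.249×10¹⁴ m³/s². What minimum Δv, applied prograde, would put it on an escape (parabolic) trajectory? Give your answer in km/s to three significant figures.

r = 6278 km = 6.278×10⁶ m.
Circular speed v_c = √(μ/r) = 7194 m/s.
Escape speed v_esc = √(2μ/r) = √2 × v_c = 10170 m/s.
Δv = v_esc − v_c = 2980 m/s = 2.980 km/s.

Δv ≈ 2.98 km/s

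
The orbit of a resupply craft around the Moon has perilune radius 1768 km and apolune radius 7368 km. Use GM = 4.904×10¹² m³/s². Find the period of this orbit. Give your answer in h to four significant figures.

Semi-major axis a = (r_p + r_a)/2 = (1768.0 + 7368.0)/2 = 4568.0 km = 4.568×10⁶ m.
By Kepler's third law T = 2π√(a³/μ) = 2π × 4.409×10³ = 2.770×10⁴ s.
= 7.695 h.

T ≈ 7.695 h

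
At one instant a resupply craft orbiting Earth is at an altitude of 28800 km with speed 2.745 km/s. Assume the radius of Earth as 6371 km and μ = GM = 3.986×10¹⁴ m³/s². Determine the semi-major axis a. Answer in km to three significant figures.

r = 6371 + 28800 = 35171 km = 3.517×10⁷ m.
Vis-viva rearranged: 1/a = 2/r − v²/μ = 5.687×10⁻⁸ − 1.890×10⁻⁸ = 3.796×10⁻⁸ m⁻¹.
a = 2.634×10⁷ m = 26343 km.

a ≈ 26300 km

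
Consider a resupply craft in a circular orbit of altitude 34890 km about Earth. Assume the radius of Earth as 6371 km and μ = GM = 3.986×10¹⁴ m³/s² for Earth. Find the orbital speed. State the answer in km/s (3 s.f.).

r = 6371 + 34890 = 41261 km = 4.1261×10⁷ m.
For a circular orbit v = √(μ/r) = √(3.986×10¹⁴ / 4.126×10⁷) = √(9.660×10⁶) = 3108 m/s.
That is 3.108 km/s.

v ≈ 3.11 km/s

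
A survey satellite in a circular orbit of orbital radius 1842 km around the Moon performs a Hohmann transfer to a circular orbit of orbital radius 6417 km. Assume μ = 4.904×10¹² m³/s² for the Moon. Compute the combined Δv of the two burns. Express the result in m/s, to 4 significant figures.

Δv_total ≈ 692.7 m/s

r₁ = 1842 km = 1.842×10⁶ m.
r₂ = 6417 km = 6.417×10⁶ m.
Transfer ellipse a_t = (r₁ + r₂)/2 = 4.130×10⁶ m.
At r₁: circular v_c1 = √(μ/r₁) = 1632 m/s; transfer-perilune v_p = √[μ(2/r₁ − 1/a_t)] = 2034 m/s.
Δv₁ = v_p − v_c1 = 402.3 m/s.
At r₂: circular v_c2 = √(μ/r₂) = 874.2 m/s; transfer-apolune v_a = √[μ(2/r₂ − 1/a_t)] = 583.9 m/s.
Δv₂ = v_c2 − v_a = 290.3 m/s.
Total Δv = Δv₁ + Δv₂ = 692.7 m/s.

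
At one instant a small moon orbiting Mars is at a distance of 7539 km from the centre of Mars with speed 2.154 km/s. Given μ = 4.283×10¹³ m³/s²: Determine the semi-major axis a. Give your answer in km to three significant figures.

a ≈ 6370 km

r = 7.539×10⁶ m.
Specific orbital energy ε = v²/2 − μ/r = (2154)²/2 − 4.283×10¹³/7.539×10⁶ = -3.361×10⁶ J/kg.
Since ε = −μ/(2a), a = −μ/(2ε) = 6.371×10⁶ m = 6371.1 km.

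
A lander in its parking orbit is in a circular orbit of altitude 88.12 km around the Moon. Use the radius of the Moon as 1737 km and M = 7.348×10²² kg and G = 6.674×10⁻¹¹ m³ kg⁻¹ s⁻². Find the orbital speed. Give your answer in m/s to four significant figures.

v ≈ 1639 m/s

μ = GM = 6.674×10⁻¹¹ × 7.348×10²² = 4.904×10¹² m³/s².
r = 1737 + 88.12 = 1825.1 km = 1.8251×10⁶ m.
For a circular orbit v = √(μ/r) = √(4.904×10¹² / 1.825×10⁶) = √(2.687×10⁶) = 1639 m/s.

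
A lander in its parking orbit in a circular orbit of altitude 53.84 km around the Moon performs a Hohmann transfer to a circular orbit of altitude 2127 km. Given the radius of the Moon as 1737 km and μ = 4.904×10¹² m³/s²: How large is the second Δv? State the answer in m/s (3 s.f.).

Δv ≈ 230 m/s

r₁ = 1737 + 53.84 = 1790.8 km = 1.7908×10⁶ m.
r₂ = 1737 + 2127 = 3864.0 km = 3.8640×10⁶ m.
Transfer ellipse a_t = (r₁ + r₂)/2 = 2.827×10⁶ m.
At r₁: circular v_c1 = √(μ/r₁) = 1655 m/s; transfer-perilune v_p = √[μ(2/r₁ − 1/a_t)] = 1935 m/s.
At r₂: circular v_c2 = √(μ/r₂) = 1127 m/s; transfer-apolune v_a = √[μ(2/r₂ − 1/a_t)] = 896.6 m/s.
Δv₂ = v_c2 − v_a = 230.0 m/s.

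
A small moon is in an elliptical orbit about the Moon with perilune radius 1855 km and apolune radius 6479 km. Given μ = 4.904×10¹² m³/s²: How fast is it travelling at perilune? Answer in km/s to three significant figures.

Semi-major axis a = (r_p + r_a)/2 = 4167.0 km = 4.167×10⁶ m.
Vis-viva: v² = μ(2/r − 1/a) = 4.904×10¹² × (1.078×10⁻⁶ − 2.400×10⁻⁷) = 4.110×10⁶ m²/s².
v = 2027 m/s = 2.027 km/s.

v ≈ 2.03 km/s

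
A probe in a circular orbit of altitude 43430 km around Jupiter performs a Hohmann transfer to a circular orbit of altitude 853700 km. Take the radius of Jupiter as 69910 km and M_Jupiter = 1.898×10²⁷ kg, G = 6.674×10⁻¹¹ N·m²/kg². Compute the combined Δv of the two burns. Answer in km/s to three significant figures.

Δv_total ≈ 17.4 km/s

μ = GM = 6.674×10⁻¹¹ × 1.898×10²⁷ = 1.267×10¹⁷ m³/s².
r₁ = 69910 + 43430 = 113340 km = 1.1334×10⁸ m.
r₂ = 69910 + 853700 = 923610 km = 9.2361×10⁸ m.
Transfer ellipse a_t = (r₁ + r₂)/2 = 5.185×10⁸ m.
At r₁: circular v_c1 = √(μ/r₁) = 33430 m/s; transfer-perijove v_p = √[μ(2/r₁ − 1/a_t)] = 44620 m/s.
Δv₁ = v_p − v_c1 = 11190 m/s.
At r₂: circular v_c2 = √(μ/r₂) = 11710 m/s; transfer-apojove v_a = √[μ(2/r₂ − 1/a_t)] = 5476 m/s.
Δv₂ = v_c2 − v_a = 6236 m/s.
Total Δv = Δv₁ + Δv₂ = 17420 m/s = 17.42 km/s.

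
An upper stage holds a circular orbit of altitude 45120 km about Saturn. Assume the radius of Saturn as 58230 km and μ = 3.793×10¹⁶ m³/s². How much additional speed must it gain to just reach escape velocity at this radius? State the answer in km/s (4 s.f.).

Δv ≈ 7.935 km/s

r = 58230 + 45120 = 103350 km = 1.0335×10⁸ m.
Circular speed v_c = √(μ/r) = 19160 m/s.
Escape speed v_esc = √(2μ/r) = √2 × v_c = 27090 m/s.
Δv = v_esc − v_c = 7935 m/s = 7.935 km/s.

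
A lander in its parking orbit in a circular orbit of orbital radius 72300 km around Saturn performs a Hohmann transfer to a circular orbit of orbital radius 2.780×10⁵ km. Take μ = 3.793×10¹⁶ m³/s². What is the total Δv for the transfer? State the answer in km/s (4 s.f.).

Δv_total ≈ 10.13 km/s

r₁ = 72300 km = 7.230×10⁷ m.
r₂ = 2.780×10⁵ km = 2.780×10⁸ m.
Transfer ellipse a_t = (r₁ + r₂)/2 = 1.752×10⁸ m.
At r₁: circular v_c1 = √(μ/r₁) = 22900 m/s; transfer-perikrone v_p = √[μ(2/r₁ − 1/a_t)] = 28860 m/s.
Δv₁ = v_p − v_c1 = 5952 m/s.
At r₂: circular v_c2 = √(μ/r₂) = 11680 m/s; transfer-apokrone v_a = √[μ(2/r₂ − 1/a_t)] = 7505 m/s.
Δv₂ = v_c2 − v_a = 4176 m/s.
Total Δv = Δv₁ + Δv₂ = 10130 m/s = 10.13 km/s.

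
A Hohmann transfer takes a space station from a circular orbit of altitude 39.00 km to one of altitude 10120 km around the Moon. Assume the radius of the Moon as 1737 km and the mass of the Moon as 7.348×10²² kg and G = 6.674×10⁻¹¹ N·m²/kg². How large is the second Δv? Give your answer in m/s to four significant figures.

Δv ≈ 314.8 m/s

μ = GM = 6.674×10⁻¹¹ × 7.348×10²² = 4.904×10¹² m³/s².
r₁ = 1737 + 39.00 = 1776.0 km = 1.7760×10⁶ m.
r₂ = 1737 + 10120 = 11857 km = 1.1857×10⁷ m.
Transfer ellipse a_t = (r₁ + r₂)/2 = 6.816×10⁶ m.
At r₁: circular v_c1 = √(μ/r₁) = 1662 m/s; transfer-perilune v_p = √[μ(2/r₁ − 1/a_t)] = 2192 m/s.
At r₂: circular v_c2 = √(μ/r₂) = 643.1 m/s; transfer-apolune v_a = √[μ(2/r₂ − 1/a_t)] = 328.3 m/s.
Δv₂ = v_c2 − v_a = 314.8 m/s.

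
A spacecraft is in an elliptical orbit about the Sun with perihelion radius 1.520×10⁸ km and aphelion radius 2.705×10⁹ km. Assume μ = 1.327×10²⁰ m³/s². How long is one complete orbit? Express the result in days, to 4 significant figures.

Semi-major axis a = (r_p + r_a)/2 = (1.5200×10⁸ + 2.7050×10⁹)/2 = 1.4285×10⁹ km = 1.428×10¹² m.
By Kepler's third law T = 2π√(a³/μ) = 2π × 1.482×10⁸ = 9.312×10⁸ s.
= 10780 days.

T ≈ 10780 days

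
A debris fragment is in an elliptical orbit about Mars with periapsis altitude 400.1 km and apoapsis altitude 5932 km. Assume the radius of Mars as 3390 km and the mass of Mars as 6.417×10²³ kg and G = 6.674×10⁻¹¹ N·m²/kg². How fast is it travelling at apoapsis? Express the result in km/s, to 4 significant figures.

μ = GM = 6.674×10⁻¹¹ × 6.417×10²³ = 4.283×10¹³ m³/s².
r_p = 3390 + 400.1 = 3790.1 km = 3.7901×10⁶ m.
r_a = 3390 + 5932 = 9322.0 km = 9.3220×10⁶ m.
Semi-major axis a = (r_p + r_a)/2 = 6556.1 km = 6.556×10⁶ m.
Vis-viva: v² = μ(2/r − 1/a) = 4.283×10¹³ × (2.145×10⁻⁷ − 1.525×10⁻⁷) = 2.656×10⁶ m²/s².
v = 1630 m/s = 1.630 km/s.

v ≈ 1.630 km/s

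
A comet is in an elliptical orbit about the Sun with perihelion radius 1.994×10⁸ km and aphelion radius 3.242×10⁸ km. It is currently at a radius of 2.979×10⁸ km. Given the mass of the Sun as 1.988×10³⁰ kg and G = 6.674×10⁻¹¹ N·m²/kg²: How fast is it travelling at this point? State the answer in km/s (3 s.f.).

v ≈ 19.6 km/s

μ = GM = 6.674×10⁻¹¹ × 1.988×10³⁰ = 1.327×10²⁰ m³/s².
Semi-major axis a = (r_p + r_a)/2 = 2.6180×10⁸ km = 2.618×10¹¹ m.
Vis-viva: v² = μ(2/r − 1/a) = 1.327×10²⁰ × (6.714×10⁻¹² − 3.820×10⁻¹²) = 3.840×10⁸ m²/s².
v = 19600 m/s = 19.60 km/s.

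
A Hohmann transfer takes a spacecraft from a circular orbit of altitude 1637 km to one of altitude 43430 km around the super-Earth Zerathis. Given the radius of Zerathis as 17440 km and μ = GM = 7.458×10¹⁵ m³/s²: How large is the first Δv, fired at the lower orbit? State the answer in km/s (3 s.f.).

Δv ≈ 4.63 km/s

r₁ = 17440 + 1637 = 19077 km = 1.9077×10⁷ m.
r₂ = 17440 + 43430 = 60870 km = 6.0870×10⁷ m.
Transfer ellipse a_t = (r₁ + r₂)/2 = 3.997×10⁷ m.
At r₁: circular v_c1 = √(μ/r₁) = 19770 m/s; transfer-periapsis v_p = √[μ(2/r₁ − 1/a_t)] = 24400 m/s.
Δv₁ = v_p − v_c1 = 4627 m/s.
= 4.627 km/s.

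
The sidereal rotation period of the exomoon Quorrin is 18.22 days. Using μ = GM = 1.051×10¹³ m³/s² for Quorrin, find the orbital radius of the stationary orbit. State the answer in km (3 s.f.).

T = 18.22 days = 1.574×10⁶ s.
A synchronous orbit has period T, so by Kepler's third law a = (μT²/4π²)^(1/3).
μT²/4π² = 1.051×10¹³ × (1.574×10⁶)² / 39.48 = 6.597×10²³ m³.
a = 8.705×10⁷ m = 87054 km.

r_sync ≈ 87100 km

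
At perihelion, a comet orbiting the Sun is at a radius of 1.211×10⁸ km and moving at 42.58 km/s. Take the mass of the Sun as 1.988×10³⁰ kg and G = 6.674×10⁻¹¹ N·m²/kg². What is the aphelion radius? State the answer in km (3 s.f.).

μ = GM = 6.674×10⁻¹¹ × 1.988×10³⁰ = 1.327×10²⁰ m³/s².
r_p = 1.211×10¹¹ m.
Specific energy ε = v²/2 − μ/r = -1.891×10⁸ J/kg, so a = −μ/(2ε) = 3.508×10¹¹ m.
The apsides satisfy r_p + r_a = 2a, so the aphelion radius is 2a − r_p = 5.806×10¹¹ m = 5.8058×10⁸ km.

aphelion radius ≈ 5.81×10⁸ km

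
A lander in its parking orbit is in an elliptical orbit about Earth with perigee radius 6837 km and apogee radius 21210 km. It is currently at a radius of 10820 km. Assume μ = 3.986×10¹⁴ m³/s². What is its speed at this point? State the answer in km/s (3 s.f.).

Semi-major axis a = (r_p + r_a)/2 = 14024 km = 1.402×10⁷ m.
Vis-viva: v² = μ(2/r − 1/a) = 3.986×10¹⁴ × (1.848×10⁻⁷ − 7.131×10⁻⁸) = 4.525×10⁷ m²/s².
v = 6727 m/s = 6.727 km/s.

v ≈ 6.73 km/s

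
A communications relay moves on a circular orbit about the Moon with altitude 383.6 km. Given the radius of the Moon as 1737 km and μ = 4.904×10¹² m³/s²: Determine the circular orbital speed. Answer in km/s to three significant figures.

r = 1737 + 383.6 = 2120.6 km = 2.1206×10⁶ m.
For a circular orbit v = √(μ/r) = √(4.904×10¹² / 2.121×10⁶) = √(2.313×10⁶) = 1521 m/s.
That is 1.521 km/s.

v ≈ 1.52 km/s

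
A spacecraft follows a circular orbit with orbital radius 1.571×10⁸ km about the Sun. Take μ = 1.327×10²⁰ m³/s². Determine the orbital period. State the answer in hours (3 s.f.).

r = 1.571×10⁸ km = 1.571×10¹¹ m.
Kepler's third law: T = 2π√(r³/μ) = 2π√((1.571×10¹¹)³ / 1.327×10²⁰).
r³/μ = 2.922×10¹³ s², so T = 2π × 5.405×10⁶ = 3.396×10⁷ s.
Converting: 3.396×10⁷ s ÷ 3600 = 9434 hours.

T ≈ 9430 hours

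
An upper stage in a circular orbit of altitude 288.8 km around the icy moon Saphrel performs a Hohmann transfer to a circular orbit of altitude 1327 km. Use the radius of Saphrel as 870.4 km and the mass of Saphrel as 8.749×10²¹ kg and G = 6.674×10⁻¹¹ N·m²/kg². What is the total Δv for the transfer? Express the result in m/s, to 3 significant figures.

Δv_total ≈ 189 m/s

μ = GM = 6.674×10⁻¹¹ × 8.749×10²¹ = 5.839×10¹¹ m³/s².
r₁ = 870.4 + 288.8 = 1159.2 km = 1.1592×10⁶ m.
r₂ = 870.4 + 1327 = 2197.4 km = 2.1974×10⁶ m.
Transfer ellipse a_t = (r₁ + r₂)/2 = 1.678×10⁶ m.
At r₁: circular v_c1 = √(μ/r₁) = 709.7 m/s; transfer-periapsis v_p = √[μ(2/r₁ − 1/a_t)] = 812.1 m/s.
Δv₁ = v_p − v_c1 = 102.4 m/s.
At r₂: circular v_c2 = √(μ/r₂) = 515.5 m/s; transfer-apoapsis v_a = √[μ(2/r₂ − 1/a_t)] = 428.4 m/s.
Δv₂ = v_c2 − v_a = 87.07 m/s.
Total Δv = Δv₁ + Δv₂ = 189.5 m/s.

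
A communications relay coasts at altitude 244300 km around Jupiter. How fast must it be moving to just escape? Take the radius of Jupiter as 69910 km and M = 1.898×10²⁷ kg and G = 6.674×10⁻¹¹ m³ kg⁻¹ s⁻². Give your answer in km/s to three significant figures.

μ = GM = 6.674×10⁻¹¹ × 1.898×10²⁷ = 1.267×10¹⁷ m³/s².
r = 69910 + 244300 = 314210 km = 3.1421×10⁸ m.
Escape speed v_esc = √(2μ/r) = √(2 × 1.267×10¹⁷ / 3.142×10⁸) = √(8.063×10⁸) = 28400 m/s.
= 28.40 km/s.

v_esc ≈ 28.4 km/s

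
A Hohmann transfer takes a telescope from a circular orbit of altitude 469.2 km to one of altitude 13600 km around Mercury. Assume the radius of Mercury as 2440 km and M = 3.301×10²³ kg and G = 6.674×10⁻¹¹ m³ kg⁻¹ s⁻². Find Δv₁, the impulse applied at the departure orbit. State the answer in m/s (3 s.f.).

μ = GM = 6.674×10⁻¹¹ × 3.301×10²³ = 2.203×10¹³ m³/s².
r₁ = 2440 + 469.2 = 2909.2 km = 2.9092×10⁶ m.
r₂ = 2440 + 13600 = 16040 km = 1.6040×10⁷ m.
Transfer ellipse a_t = (r₁ + r₂)/2 = 9.475×10⁶ m.
At r₁: circular v_c1 = √(μ/r₁) = 2752 m/s; transfer-periherm v_p = √[μ(2/r₁ − 1/a_t)] = 3581 m/s.
Δv₁ = v_p − v_c1 = 828.7 m/s.

Δv ≈ 829 m/s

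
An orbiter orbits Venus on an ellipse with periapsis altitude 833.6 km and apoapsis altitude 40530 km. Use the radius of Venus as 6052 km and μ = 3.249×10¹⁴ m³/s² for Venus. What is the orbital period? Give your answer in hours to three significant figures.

r_p = 6052 + 833.6 = 6885.6 km = 6.8856×10⁶ m.
r_a = 6052 + 40530 = 46582 km = 4.6582×10⁷ m.
Semi-major axis a = (r_p + r_a)/2 = (6885.6 + 46582)/2 = 26734 km = 2.673×10⁷ m.
By Kepler's third law T = 2π√(a³/μ) = 2π × 7.669×10³ = 4.818×10⁴ s.
= 13.38 hours.

T ≈ 13.4 hours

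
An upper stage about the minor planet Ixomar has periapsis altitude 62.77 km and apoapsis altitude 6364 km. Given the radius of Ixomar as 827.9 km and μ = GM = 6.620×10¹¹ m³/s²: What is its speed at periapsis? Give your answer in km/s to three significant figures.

r_p = 827.9 + 62.77 = 890.67 km = 8.9067×10⁵ m.
r_a = 827.9 + 6364 = 7191.9 km = 7.1919×10⁶ m.
Semi-major axis a = (r_p + r_a)/2 = 4041.3 km = 4.041×10⁶ m.
Vis-viva: v² = μ(2/r − 1/a) = 6.620×10¹¹ × (2.246×10⁻⁶ − 2.474×10⁻⁷) = 1.323×10⁶ m²/s².
v = 1150 m/s = 1.150 km/s.

v ≈ 1.15 km/s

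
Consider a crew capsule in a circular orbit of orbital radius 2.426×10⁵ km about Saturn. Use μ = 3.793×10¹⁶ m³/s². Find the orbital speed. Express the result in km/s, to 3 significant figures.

v ≈ 12.5 km/s

r = 2.426×10⁵ km = 2.426×10⁸ m.
For a circular orbit v = √(μ/r) = √(3.793×10¹⁶ / 2.426×10⁸) = √(1.563×10⁸) = 12500 m/s.
That is 12.50 km/s.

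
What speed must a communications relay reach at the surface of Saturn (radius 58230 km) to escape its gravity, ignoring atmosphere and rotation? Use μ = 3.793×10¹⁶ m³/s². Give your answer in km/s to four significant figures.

v_esc ≈ 36.09 km/s

r = R = 5.823×10⁷ m.
Escape speed v_esc = √(2μ/r) = √(2 × 3.793×10¹⁶ / 5.823×10⁷) = √(1.303×10⁹) = 36090 m/s.
= 36.09 km/s.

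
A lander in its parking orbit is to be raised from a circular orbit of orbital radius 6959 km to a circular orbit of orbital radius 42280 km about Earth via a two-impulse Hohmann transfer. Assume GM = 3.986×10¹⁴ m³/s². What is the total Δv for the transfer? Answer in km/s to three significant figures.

r₁ = 6959 km = 6.959×10⁶ m.
r₂ = 42280 km = 4.228×10⁷ m.
Transfer ellipse a_t = (r₁ + r₂)/2 = 2.462×10⁷ m.
At r₁: circular v_c1 = √(μ/r₁) = 7568 m/s; transfer-perigee v_p = √[μ(2/r₁ − 1/a_t)] = 9918 m/s.
Δv₁ = v_p − v_c1 = 2350 m/s.
At r₂: circular v_c2 = √(μ/r₂) = 3070 m/s; transfer-apogee v_a = √[μ(2/r₂ − 1/a_t)] = 1632 m/s.
Δv₂ = v_c2 − v_a = 1438 m/s.
Total Δv = Δv₁ + Δv₂ = 3788 m/s = 3.788 km/s.

Δv_total ≈ 3.79 km/s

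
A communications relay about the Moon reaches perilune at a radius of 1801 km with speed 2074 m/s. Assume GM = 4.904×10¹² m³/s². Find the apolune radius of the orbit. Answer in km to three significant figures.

r_p = 1.801×10⁶ m.
Specific energy ε = v²/2 − μ/r = -5.722×10⁵ J/kg, so a = −μ/(2ε) = 4.285×10⁶ m.
The apsides satisfy r_p + r_a = 2a, so the apolune radius is 2a − r_p = 6.770×10⁶ m = 6769.5 km.

apolune radius ≈ 6770 km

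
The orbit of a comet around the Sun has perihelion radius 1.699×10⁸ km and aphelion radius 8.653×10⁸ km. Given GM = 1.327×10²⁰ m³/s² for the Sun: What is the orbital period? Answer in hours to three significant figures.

T ≈ 56400 hours

Semi-major axis a = (r_p + r_a)/2 = (1.6990×10⁸ + 8.6530×10⁸)/2 = 5.1760×10⁸ km = 5.176×10¹¹ m.
By Kepler's third law T = 2π√(a³/μ) = 2π × 3.233×10⁷ = 2.031×10⁸ s.
= 56420 hours.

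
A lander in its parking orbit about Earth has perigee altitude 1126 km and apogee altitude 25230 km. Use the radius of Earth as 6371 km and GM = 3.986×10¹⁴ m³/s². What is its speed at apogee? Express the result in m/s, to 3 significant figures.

r_p = 6371 + 1126 = 7497.0 km = 7.4970×10⁶ m.
r_a = 6371 + 25230 = 31601 km = 3.1601×10⁷ m.
Semi-major axis a = (r_p + r_a)/2 = 19549 km = 1.955×10⁷ m.
Vis-viva: v² = μ(2/r − 1/a) = 3.986×10¹⁴ × (6.329×10⁻⁸ − 5.115×10⁻⁸) = 4.837×10⁶ m²/s².
v = 2199 m/s.

v ≈ 2200 m/s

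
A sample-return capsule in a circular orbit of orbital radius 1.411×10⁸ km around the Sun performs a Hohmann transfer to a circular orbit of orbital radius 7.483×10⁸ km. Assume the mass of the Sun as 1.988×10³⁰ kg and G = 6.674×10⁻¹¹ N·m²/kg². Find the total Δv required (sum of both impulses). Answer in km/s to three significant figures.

Δv_total ≈ 14.9 km/s

μ = GM = 6.674×10⁻¹¹ × 1.988×10³⁰ = 1.327×10²⁰ m³/s².
r₁ = 1.411×10⁸ km = 1.411×10¹¹ m.
r₂ = 7.483×10⁸ km = 7.483×10¹¹ m.
Transfer ellipse a_t = (r₁ + r₂)/2 = 4.447×10¹¹ m.
At r₁: circular v_c1 = √(μ/r₁) = 30660 m/s; transfer-perihelion v_p = √[μ(2/r₁ − 1/a_t)] = 39780 m/s.
Δv₁ = v_p − v_c1 = 9113 m/s.
At r₂: circular v_c2 = √(μ/r₂) = 13320 m/s; transfer-aphelion v_a = √[μ(2/r₂ − 1/a_t)] = 7501 m/s.
Δv₂ = v_c2 − v_a = 5815 m/s.
Total Δv = Δv₁ + Δv₂ = 14930 m/s = 14.93 km/s.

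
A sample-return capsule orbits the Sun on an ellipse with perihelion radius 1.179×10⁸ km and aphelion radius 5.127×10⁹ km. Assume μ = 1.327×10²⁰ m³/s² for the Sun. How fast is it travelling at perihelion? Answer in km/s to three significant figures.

v ≈ 46.9 km/s

Semi-major axis a = (r_p + r_a)/2 = 2.6224×10⁹ km = 2.622×10¹² m.
Vis-viva: v² = μ(2/r − 1/a) = 1.327×10²⁰ × (1.696×10⁻¹¹ − 3.813×10⁻¹³) = 2.200×10⁹ m²/s².
v = 46910 m/s = 46.91 km/s.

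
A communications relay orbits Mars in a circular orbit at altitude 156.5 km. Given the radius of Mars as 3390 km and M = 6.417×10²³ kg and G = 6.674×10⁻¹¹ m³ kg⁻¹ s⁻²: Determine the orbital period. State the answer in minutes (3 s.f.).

μ = GM = 6.674×10⁻¹¹ × 6.417×10²³ = 4.283×10¹³ m³/s².
r = 3390 + 156.5 = 3546.5 km = 3.5465×10⁶ m.
Kepler's third law: T = 2π√(r³/μ) = 2π√((3.546×10⁶)³ / 4.283×10¹³).
r³/μ = 1.042×10⁶ s², so T = 2π × 1.021×10³ = 6.412×10³ s.
Converting: 6.412×10³ s ÷ 60.00 = 106.9 minutes.

T ≈ 107 minutes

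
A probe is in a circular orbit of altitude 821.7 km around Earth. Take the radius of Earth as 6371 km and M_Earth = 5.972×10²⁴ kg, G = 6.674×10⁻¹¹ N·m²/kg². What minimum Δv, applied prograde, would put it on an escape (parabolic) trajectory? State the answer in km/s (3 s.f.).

μ = GM = 6.674×10⁻¹¹ × 5.972×10²⁴ = 3.986×10¹⁴ m³/s².
r = 6371 + 821.7 = 7192.7 km = 7.1927×10⁶ m.
Circular speed v_c = √(μ/r) = 7444 m/s.
Escape speed v_esc = √(2μ/r) = √2 × v_c = 10530 m/s.
Δv = v_esc − v_c = 3083 m/s = 3.083 km/s.

Δv ≈ 3.08 km/s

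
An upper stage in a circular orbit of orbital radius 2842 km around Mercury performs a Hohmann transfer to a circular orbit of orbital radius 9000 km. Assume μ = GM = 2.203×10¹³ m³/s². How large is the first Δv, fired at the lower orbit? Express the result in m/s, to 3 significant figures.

Δv ≈ 648 m/s

r₁ = 2842 km = 2.842×10⁶ m.
r₂ = 9000 km = 9.000×10⁶ m.
Transfer ellipse a_t = (r₁ + r₂)/2 = 5.921×10⁶ m.
At r₁: circular v_c1 = √(μ/r₁) = 2784 m/s; transfer-periherm v_p = √[μ(2/r₁ − 1/a_t)] = 3433 m/s.
Δv₁ = v_p − v_c1 = 648.4 m/s.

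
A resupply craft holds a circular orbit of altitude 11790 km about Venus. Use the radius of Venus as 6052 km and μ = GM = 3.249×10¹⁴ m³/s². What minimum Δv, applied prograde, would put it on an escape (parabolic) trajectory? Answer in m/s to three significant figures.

Δv ≈ 1770 m/s

r = 6052 + 11790 = 17842 km = 1.7842×10⁷ m.
Circular speed v_c = √(μ/r) = 4267 m/s.
Escape speed v_esc = √(2μ/r) = √2 × v_c = 6035 m/s.
Δv = v_esc − v_c = 1768 m/s.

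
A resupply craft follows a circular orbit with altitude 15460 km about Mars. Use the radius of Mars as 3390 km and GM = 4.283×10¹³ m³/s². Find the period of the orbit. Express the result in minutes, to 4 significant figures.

T ≈ 1310 minutes

r = 3390 + 15460 = 18850 km = 1.8850×10⁷ m.
Kepler's third law: T = 2π√(r³/μ) = 2π√((1.885×10⁷)³ / 4.283×10¹³).
r³/μ = 1.564×10⁸ s², so T = 2π × 1.251×10⁴ = 7.857×10⁴ s.
Converting: 7.857×10⁴ s ÷ 60.00 = 1310 minutes.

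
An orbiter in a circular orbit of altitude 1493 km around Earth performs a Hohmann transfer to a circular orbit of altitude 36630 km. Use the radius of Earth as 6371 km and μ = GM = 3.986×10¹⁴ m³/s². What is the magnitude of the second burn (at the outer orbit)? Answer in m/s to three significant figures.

r₁ = 6371 + 1493 = 7864.0 km = 7.8640×10⁶ m.
r₂ = 6371 + 36630 = 43001 km = 4.3001×10⁷ m.
Transfer ellipse a_t = (r₁ + r₂)/2 = 2.543×10⁷ m.
At r₁: circular v_c1 = √(μ/r₁) = 7119 m/s; transfer-perigee v_p = √[μ(2/r₁ − 1/a_t)] = 9257 m/s.
At r₂: circular v_c2 = √(μ/r₂) = 3045 m/s; transfer-apogee v_a = √[μ(2/r₂ − 1/a_t)] = 1693 m/s.
Δv₂ = v_c2 − v_a = 1352 m/s.

Δv ≈ 1350 m/s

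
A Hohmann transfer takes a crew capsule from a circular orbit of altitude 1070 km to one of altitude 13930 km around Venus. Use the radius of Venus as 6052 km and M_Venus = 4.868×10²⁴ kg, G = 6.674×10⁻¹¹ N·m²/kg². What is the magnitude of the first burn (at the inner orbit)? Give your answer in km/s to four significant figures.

Δv ≈ 1.447 km/s

μ = GM = 6.674×10⁻¹¹ × 4.868×10²⁴ = 3.249×10¹⁴ m³/s².
r₁ = 6052 + 1070 = 7122.0 km = 7.1220×10⁶ m.
r₂ = 6052 + 13930 = 19982 km = 1.9982×10⁷ m.
Transfer ellipse a_t = (r₁ + r₂)/2 = 1.355×10⁷ m.
At r₁: circular v_c1 = √(μ/r₁) = 6754 m/s; transfer-periapsis v_p = √[μ(2/r₁ − 1/a_t)] = 8201 m/s.
Δv₁ = v_p − v_c1 = 1447 m/s.
= 1.447 km/s.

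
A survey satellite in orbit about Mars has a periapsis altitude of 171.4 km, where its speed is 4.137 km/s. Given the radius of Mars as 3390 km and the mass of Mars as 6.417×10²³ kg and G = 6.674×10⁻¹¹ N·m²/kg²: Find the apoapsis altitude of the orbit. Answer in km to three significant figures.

apoapsis altitude ≈ 5400 km

μ = GM = 6.674×10⁻¹¹ × 6.417×10²³ = 4.283×10¹³ m³/s².
r_p = 3390 + 171.4 = 3561.4 km = 3.561×10⁶ m.
Specific energy ε = v²/2 − μ/r = -3.468×10⁶ J/kg, so a = −μ/(2ε) = 6.175×10⁶ m.
The apsides satisfy r_p + r_a = 2a, so the apoapsis radius is 2a − r_p = 8.788×10⁶ m = 8788.0 km.
Apoapsis altitude = 8788.0 − 3390 = 5398.0 km.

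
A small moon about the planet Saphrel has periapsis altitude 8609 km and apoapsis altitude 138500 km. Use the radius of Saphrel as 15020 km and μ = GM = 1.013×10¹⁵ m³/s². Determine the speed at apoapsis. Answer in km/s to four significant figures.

r_p = 15020 + 8609 = 23629 km = 2.3629×10⁷ m.
r_a = 15020 + 138500 = 153520 km = 1.5352×10⁸ m.
Semi-major axis a = (r_p + r_a)/2 = 88574 km = 8.857×10⁷ m.
Vis-viva: v² = μ(2/r − 1/a) = 1.013×10¹⁵ × (1.303×10⁻⁸ − 1.129×10⁻⁸) = 1.760×10⁶ m²/s².
v = 1327 m/s = 1.327 km/s.

v ≈ 1.327 km/s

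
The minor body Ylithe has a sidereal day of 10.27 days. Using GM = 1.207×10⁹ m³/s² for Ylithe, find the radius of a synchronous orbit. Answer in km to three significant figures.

r_sync ≈ 2890 km

T = 10.27 days = 8.873×10⁵ s.
A synchronous orbit has period T, so by Kepler's third law a = (μT²/4π²)^(1/3).
μT²/4π² = 1.207×10⁹ × (8.873×10⁵)² / 39.48 = 2.407×10¹⁹ m³.
a = 2.887×10⁶ m = 2887.4 km.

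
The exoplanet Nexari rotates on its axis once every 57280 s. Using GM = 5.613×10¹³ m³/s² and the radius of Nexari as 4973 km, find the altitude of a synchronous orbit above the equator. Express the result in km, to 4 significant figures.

A synchronous orbit has period T, so by Kepler's third law a = (μT²/4π²)^(1/3).
μT²/4π² = 5.613×10¹³ × (5.728×10⁴)² / 39.48 = 4.665×10²¹ m³.
a = 1.671×10⁷ m = 16709 km.
Altitude h = a − R = 16709 − 4973 = 11736 km.

h_sync ≈ 11740 km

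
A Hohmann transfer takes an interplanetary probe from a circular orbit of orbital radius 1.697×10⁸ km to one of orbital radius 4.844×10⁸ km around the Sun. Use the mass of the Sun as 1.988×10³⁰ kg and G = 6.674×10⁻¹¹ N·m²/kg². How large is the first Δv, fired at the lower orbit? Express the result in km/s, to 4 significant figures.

Δv ≈ 6.068 km/s

μ = GM = 6.674×10⁻¹¹ × 1.988×10³⁰ = 1.327×10²⁰ m³/s².
r₁ = 1.697×10⁸ km = 1.697×10¹¹ m.
r₂ = 4.844×10⁸ km = 4.844×10¹¹ m.
Transfer ellipse a_t = (r₁ + r₂)/2 = 3.270×10¹¹ m.
At r₁: circular v_c1 = √(μ/r₁) = 27960 m/s; transfer-perihelion v_p = √[μ(2/r₁ − 1/a_t)] = 34030 m/s.
Δv₁ = v_p − v_c1 = 6068 m/s.
= 6.068 km/s.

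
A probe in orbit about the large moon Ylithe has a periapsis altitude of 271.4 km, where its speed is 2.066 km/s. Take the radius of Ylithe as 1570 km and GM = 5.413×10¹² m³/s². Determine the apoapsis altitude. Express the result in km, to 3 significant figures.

r_p = 1570 + 271.4 = 1841.4 km = 1.841×10⁶ m.
Specific energy ε = v²/2 − μ/r = -8.054×10⁵ J/kg, so a = −μ/(2ε) = 3.360×10⁶ m.
The apsides satisfy r_p + r_a = 2a, so the apoapsis radius is 2a − r_p = 4.879×10⁶ m = 4879.2 km.
Apoapsis altitude = 4879.2 − 1570 = 3309.2 km.

apoapsis altitude ≈ 3310 km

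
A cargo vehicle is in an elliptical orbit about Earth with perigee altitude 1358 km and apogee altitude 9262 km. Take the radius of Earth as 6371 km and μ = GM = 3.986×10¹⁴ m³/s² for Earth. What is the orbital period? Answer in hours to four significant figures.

T ≈ 3.490 hours

r_p = 6371 + 1358 = 7729.0 km = 7.7290×10⁶ m.
r_a = 6371 + 9262 = 15633 km = 1.5633×10⁷ m.
Semi-major axis a = (r_p + r_a)/2 = (7729.0 + 15633)/2 = 11681 km = 1.168×10⁷ m.
By Kepler's third law T = 2π√(a³/μ) = 2π × 2.000×10³ = 1.256×10⁴ s.
= 3.490 hours.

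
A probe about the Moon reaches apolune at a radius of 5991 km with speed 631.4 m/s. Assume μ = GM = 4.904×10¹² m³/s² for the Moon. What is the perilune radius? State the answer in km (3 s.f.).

r_a = 5.991×10⁶ m.
Specific energy ε = v²/2 − μ/r = -6.192×10⁵ J/kg, so a = −μ/(2ε) = 3.960×10⁶ m.
The apsides satisfy r_p + r_a = 2a, so the perilune radius is 2a − r_a = 1.929×10⁶ m = 1928.5 km.

perilune radius ≈ 1930 km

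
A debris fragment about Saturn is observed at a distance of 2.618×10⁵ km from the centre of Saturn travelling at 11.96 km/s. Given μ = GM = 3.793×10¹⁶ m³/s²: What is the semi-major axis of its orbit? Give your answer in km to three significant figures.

a ≈ 2.59×10⁵ km

r = 2.618×10⁸ m.
Vis-viva rearranged: 1/a = 2/r − v²/μ = 7.639×10⁻⁹ − 3.771×10⁻⁹ = 3.868×10⁻⁹ m⁻¹.
a = 2.585×10⁸ m = 2.5852×10⁵ km.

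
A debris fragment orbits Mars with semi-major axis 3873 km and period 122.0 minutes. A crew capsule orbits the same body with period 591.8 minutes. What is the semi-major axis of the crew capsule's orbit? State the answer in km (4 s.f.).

a₂ ≈ 11100 km

Kepler's third law: a³ ∝ T², so a₂ = a₁ (T₂/T₁)^(2/3).
T₂/T₁ = 4.851, (T₂/T₁)^(2/3) = 2.866.
a₂ = 3873 × 2.866 = 11100 km.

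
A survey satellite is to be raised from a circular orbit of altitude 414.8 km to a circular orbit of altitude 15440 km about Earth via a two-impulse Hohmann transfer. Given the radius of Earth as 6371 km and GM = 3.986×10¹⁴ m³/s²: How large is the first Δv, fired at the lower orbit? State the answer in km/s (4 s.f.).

Δv ≈ 1.802 km/s

r₁ = 6371 + 414.8 = 6785.8 km = 6.7858×10⁶ m.
r₂ = 6371 + 15440 = 21811 km = 2.1811×10⁷ m.
Transfer ellipse a_t = (r₁ + r₂)/2 = 1.430×10⁷ m.
At r₁: circular v_c1 = √(μ/r₁) = 7664 m/s; transfer-perigee v_p = √[μ(2/r₁ − 1/a_t)] = 9466 m/s.
Δv₁ = v_p − v_c1 = 1802 m/s.
= 1.802 km/s.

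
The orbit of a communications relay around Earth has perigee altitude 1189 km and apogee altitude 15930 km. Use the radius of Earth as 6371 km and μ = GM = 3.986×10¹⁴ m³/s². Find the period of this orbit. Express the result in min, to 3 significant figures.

T ≈ 303 min

r_p = 6371 + 1189 = 7560.0 km = 7.5600×10⁶ m.
r_a = 6371 + 15930 = 22301 km = 2.2301×10⁷ m.
Semi-major axis a = (r_p + r_a)/2 = (7560.0 + 22301)/2 = 14930 km = 1.493×10⁷ m.
By Kepler's third law T = 2π√(a³/μ) = 2π × 2.890×10³ = 1.816×10⁴ s.
= 302.6 min.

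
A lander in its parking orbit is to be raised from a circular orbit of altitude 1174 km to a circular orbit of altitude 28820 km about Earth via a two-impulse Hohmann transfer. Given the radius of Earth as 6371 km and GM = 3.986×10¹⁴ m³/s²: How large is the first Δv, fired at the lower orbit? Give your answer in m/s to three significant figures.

r₁ = 6371 + 1174 = 7545.0 km = 7.5450×10⁶ m.
r₂ = 6371 + 28820 = 35191 km = 3.5191×10⁷ m.
Transfer ellipse a_t = (r₁ + r₂)/2 = 2.137×10⁷ m.
At r₁: circular v_c1 = √(μ/r₁) = 7268 m/s; transfer-perigee v_p = √[μ(2/r₁ − 1/a_t)] = 9328 m/s.
Δv₁ = v_p − v_c1 = 2059 m/s.

Δv ≈ 2060 m/s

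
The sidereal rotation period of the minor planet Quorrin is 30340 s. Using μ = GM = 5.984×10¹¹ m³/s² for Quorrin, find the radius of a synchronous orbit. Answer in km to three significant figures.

r_sync ≈ 2410 km

A synchronous orbit has period T, so by Kepler's third law a = (μT²/4π²)^(1/3).
μT²/4π² = 5.984×10¹¹ × (3.034×10⁴)² / 39.48 = 1.395×10¹⁹ m³.
a = 2.407×10⁶ m = 2407.4 km.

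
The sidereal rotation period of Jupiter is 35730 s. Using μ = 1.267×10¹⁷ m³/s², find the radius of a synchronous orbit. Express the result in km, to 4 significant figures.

A synchronous orbit has period T, so by Kepler's third law a = (μT²/4π²)^(1/3).
μT²/4π² = 1.267×10¹⁷ × (3.573×10⁴)² / 39.48 = 4.097×10²⁴ m³.
a = 1.600×10⁸ m = 1.6002×10⁵ km.

r_sync ≈ 1.600×10⁵ km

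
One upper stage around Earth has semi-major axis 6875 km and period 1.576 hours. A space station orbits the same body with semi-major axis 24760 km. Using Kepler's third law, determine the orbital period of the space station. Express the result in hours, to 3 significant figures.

T₂ ≈ 10.8 hours

Kepler's third law: T² ∝ a³, so T₂ = T₁ (a₂/a₁)^(3/2).
a₂/a₁ = 3.601, (a₂/a₁)^(3/2) = 6.835.
T₂ = 1.576 × 6.835 = 10.77 hours.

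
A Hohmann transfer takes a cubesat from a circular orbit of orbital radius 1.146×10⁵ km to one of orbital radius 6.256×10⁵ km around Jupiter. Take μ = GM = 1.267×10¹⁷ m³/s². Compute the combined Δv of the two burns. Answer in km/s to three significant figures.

Δv_total ≈ 16.3 km/s

r₁ = 1.146×10⁵ km = 1.146×10⁸ m.
r₂ = 6.256×10⁵ km = 6.256×10⁸ m.
Transfer ellipse a_t = (r₁ + r₂)/2 = 3.701×10⁸ m.
At r₁: circular v_c1 = √(μ/r₁) = 33250 m/s; transfer-perijove v_p = √[μ(2/r₁ − 1/a_t)] = 43230 m/s.
Δv₁ = v_p − v_c1 = 9980 m/s.
At r₂: circular v_c2 = √(μ/r₂) = 14230 m/s; transfer-apojove v_a = √[μ(2/r₂ − 1/a_t)] = 7919 m/s.
Δv₂ = v_c2 − v_a = 6312 m/s.
Total Δv = Δv₁ + Δv₂ = 16290 m/s = 16.29 km/s.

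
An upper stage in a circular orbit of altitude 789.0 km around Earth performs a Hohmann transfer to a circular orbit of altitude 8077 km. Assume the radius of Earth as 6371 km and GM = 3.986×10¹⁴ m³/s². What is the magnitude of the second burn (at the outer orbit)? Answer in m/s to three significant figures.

r₁ = 6371 + 789.0 = 7160.0 km = 7.1600×10⁶ m.
r₂ = 6371 + 8077 = 14448 km = 1.4448×10⁷ m.
Transfer ellipse a_t = (r₁ + r₂)/2 = 1.080×10⁷ m.
At r₁: circular v_c1 = √(μ/r₁) = 7461 m/s; transfer-perigee v_p = √[μ(2/r₁ − 1/a_t)] = 8628 m/s.
At r₂: circular v_c2 = √(μ/r₂) = 5252 m/s; transfer-apogee v_a = √[μ(2/r₂ − 1/a_t)] = 4276 m/s.
Δv₂ = v_c2 − v_a = 976.6 m/s.

Δv ≈ 977 m/s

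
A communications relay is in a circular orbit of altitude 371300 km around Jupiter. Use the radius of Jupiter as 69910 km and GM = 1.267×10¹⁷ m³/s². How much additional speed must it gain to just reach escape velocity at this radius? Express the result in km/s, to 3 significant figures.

r = 69910 + 371300 = 441210 km = 4.4121×10⁸ m.
Circular speed v_c = √(μ/r) = 16950 m/s.
Escape speed v_esc = √(2μ/r) = √2 × v_c = 23970 m/s.
Δv = v_esc − v_c = 7019 m/s = 7.019 km/s.

Δv ≈ 7.02 km/s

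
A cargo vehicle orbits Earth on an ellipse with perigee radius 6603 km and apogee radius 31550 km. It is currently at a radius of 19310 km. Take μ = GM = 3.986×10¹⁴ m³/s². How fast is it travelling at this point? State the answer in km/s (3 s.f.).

v ≈ 4.52 km/s

Semi-major axis a = (r_p + r_a)/2 = 19076 km = 1.908×10⁷ m.
Vis-viva: v² = μ(2/r − 1/a) = 3.986×10¹⁴ × (1.036×10⁻⁷ − 5.242×10⁻⁸) = 2.039×10⁷ m²/s².
v = 4515 m/s = 4.515 km/s.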